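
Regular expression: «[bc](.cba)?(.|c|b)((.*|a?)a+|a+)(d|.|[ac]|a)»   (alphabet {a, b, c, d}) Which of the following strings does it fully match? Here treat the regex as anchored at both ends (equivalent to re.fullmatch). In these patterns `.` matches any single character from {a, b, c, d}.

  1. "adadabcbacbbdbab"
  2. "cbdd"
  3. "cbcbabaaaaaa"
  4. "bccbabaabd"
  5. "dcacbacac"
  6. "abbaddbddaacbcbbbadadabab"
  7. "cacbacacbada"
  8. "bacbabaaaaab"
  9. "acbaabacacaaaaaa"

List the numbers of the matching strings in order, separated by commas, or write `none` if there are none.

1 → no match
2 → no match
3 → match
4 → no match
5 → no match
6 → no match
7 → no match
8 → match
9 → no match

3, 8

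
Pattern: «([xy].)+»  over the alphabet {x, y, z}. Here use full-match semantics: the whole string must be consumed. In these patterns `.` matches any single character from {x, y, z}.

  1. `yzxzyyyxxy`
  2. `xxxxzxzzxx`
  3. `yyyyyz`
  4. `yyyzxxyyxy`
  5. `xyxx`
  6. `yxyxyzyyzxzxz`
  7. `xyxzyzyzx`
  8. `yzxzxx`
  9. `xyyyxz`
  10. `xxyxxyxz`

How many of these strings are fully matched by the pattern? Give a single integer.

7

1 → match
2 → no match
3 → match
4 → match
5 → match
6 → no match
7 → no match
8 → match
9 → match
10 → match
Total matched: 7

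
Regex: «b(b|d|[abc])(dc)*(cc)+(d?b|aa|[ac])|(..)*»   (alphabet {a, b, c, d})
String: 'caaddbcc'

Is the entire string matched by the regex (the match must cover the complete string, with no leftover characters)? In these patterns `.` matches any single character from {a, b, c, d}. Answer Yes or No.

Yes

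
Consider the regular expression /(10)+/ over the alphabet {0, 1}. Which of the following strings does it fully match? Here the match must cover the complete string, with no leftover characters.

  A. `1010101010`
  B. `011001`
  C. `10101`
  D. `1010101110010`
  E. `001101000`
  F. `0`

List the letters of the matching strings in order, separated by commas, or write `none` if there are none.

A → match
B → no match — must start with `10`
C → no match — must end with `10`
D → no match
E → no match — must start with `10`
F → no match — must start with `10`

A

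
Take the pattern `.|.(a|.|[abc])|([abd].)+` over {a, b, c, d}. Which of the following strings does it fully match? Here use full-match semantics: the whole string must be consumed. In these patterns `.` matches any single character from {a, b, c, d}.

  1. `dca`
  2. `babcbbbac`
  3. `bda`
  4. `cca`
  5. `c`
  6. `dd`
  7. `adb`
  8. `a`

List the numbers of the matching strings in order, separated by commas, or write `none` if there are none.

1 → no match
2 → no match
3 → no match
4 → no match
5 → match
6 → match
7 → no match
8 → match

5, 6, 8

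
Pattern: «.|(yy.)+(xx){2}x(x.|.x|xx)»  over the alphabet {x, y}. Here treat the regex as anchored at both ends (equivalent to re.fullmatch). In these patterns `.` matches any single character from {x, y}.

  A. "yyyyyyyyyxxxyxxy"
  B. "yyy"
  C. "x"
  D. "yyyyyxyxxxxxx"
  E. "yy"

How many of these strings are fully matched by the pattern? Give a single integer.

A → no match
B → no match
C → match
D → no match
E → no match
Total matched: 1

1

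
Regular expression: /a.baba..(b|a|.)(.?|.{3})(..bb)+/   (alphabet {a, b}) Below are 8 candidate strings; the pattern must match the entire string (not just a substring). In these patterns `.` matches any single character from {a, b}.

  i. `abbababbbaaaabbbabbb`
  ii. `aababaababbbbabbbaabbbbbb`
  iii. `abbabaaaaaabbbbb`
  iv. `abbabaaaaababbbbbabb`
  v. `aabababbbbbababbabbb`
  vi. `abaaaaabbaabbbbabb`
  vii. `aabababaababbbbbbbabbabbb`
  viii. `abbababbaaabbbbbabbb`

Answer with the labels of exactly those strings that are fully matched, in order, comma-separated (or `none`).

i, ii, iii, iv, v, vii, viii

i → match
ii → match
iii → match
iv → match
v → match
vi → no match
vii → match
viii → match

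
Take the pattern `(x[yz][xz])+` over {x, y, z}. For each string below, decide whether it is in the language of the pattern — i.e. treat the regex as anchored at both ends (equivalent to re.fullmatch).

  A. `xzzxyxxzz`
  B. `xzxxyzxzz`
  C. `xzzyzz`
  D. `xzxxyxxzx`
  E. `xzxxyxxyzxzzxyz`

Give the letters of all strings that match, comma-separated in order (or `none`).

A → match
B → match
C → no match
D → match
E → match

A, B, D, E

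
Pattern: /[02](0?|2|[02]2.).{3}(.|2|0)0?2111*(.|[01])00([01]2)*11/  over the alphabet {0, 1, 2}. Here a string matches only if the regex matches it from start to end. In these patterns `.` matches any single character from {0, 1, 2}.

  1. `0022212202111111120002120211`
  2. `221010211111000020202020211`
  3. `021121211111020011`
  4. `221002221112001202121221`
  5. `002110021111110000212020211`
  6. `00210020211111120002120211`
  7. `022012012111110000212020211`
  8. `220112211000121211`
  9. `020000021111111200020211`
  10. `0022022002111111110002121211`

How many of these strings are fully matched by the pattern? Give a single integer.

1 → match
2 → match
3 → no match
4 → no match — must end with `11`
5 → match
6 → match
7 → match
8 → match
9 → match
10 → match
Total matched: 8

8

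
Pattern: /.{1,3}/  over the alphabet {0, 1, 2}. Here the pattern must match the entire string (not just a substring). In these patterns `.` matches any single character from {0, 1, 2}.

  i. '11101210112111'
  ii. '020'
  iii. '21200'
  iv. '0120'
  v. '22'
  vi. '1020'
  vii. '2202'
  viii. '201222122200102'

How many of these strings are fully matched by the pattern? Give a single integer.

i → no match
ii. '020' → match
iii. '21200' → no match
iv. '0120' → no match
v. '22' → match
vi. '1020' → no match
vii. '2202' → no match
viii → no match
Total matched: 2

2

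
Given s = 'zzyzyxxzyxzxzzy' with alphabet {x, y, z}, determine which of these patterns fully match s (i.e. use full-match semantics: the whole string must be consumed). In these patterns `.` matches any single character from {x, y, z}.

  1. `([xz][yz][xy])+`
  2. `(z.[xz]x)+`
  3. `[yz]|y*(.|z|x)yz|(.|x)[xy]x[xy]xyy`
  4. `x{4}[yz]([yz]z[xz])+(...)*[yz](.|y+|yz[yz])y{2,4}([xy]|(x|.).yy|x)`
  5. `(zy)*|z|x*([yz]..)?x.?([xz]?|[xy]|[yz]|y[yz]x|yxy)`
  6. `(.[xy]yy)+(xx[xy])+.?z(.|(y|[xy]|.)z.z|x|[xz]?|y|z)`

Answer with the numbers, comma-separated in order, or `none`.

1

1 → match
2 → no match — must end with 'x'
3 → no match
4 → no match — must start with 'x'
5 → no match
6 → no match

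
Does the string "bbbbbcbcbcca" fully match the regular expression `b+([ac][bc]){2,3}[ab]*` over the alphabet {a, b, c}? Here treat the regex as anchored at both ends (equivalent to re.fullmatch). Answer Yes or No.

Yes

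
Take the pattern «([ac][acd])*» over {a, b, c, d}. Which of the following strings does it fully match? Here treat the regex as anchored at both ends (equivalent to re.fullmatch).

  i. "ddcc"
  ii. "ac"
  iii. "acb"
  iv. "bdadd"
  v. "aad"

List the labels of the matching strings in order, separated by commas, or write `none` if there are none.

ii

i → no match
ii → match
iii → no match
iv → no match
v → no match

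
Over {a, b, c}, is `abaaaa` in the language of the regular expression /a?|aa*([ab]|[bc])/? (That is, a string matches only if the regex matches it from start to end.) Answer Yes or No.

No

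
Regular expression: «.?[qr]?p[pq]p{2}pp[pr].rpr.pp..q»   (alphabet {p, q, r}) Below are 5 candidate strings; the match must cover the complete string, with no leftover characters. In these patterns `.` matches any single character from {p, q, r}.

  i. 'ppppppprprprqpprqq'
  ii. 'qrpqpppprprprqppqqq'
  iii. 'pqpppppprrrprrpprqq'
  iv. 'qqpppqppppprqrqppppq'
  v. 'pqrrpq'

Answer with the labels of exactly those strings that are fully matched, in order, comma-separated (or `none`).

i, ii, iii

i → match
ii → match
iii → match
iv → no match
v → no match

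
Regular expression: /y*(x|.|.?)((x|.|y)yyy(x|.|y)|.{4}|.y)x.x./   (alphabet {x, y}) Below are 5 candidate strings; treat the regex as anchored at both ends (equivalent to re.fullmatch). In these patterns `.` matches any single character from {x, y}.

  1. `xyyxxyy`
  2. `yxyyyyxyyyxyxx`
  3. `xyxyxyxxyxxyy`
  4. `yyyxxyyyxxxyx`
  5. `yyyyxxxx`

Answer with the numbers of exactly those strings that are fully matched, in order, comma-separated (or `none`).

1 → no match
2 → no match
3 → no match
4 → no match
5 → match

5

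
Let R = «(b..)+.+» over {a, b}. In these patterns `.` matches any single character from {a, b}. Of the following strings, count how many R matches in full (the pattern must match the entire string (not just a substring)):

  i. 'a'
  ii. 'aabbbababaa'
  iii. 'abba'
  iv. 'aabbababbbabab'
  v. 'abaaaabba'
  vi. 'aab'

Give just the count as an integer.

0

i → no match — must start with 'b'
ii → no match — must start with 'b'
iii → no match — must start with 'b'
iv → no match — must start with 'b'
v → no match — must start with 'b'
vi → no match — must start with 'b'
Total matched: 0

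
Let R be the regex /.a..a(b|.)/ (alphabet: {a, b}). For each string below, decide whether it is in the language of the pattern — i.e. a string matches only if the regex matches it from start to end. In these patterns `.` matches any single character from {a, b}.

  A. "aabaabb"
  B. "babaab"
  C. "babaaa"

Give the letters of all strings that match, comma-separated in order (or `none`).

B, C

A → no match
B → match
C → match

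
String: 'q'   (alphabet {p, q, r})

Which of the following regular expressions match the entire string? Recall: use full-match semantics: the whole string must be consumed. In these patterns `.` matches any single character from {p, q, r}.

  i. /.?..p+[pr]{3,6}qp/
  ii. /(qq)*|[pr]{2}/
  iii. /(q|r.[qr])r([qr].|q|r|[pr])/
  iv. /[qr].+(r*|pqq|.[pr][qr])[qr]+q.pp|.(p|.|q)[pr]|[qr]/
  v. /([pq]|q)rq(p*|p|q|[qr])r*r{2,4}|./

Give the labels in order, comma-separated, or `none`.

iv, v

i → no match — must end with 'qp'
ii → no match
iii → no match
iv → match
v → match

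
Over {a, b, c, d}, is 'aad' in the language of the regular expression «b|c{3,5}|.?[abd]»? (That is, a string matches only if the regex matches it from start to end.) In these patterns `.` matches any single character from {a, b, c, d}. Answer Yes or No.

No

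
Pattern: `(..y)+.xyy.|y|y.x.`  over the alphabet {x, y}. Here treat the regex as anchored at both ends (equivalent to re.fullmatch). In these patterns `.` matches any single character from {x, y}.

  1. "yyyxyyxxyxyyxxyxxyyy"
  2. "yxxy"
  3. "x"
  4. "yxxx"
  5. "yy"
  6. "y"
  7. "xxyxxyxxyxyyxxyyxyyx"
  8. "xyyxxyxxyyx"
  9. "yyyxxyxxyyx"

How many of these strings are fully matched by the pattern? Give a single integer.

1 → match
2 → match
3 → no match
4 → match
5 → no match
6 → match
7 → match
8 → match
9 → match
Total matched: 7

7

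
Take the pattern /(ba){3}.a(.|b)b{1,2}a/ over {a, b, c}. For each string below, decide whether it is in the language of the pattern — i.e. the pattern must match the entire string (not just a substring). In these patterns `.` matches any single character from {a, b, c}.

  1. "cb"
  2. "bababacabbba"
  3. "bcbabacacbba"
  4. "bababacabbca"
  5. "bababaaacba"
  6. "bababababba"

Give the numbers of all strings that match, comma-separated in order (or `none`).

2, 5, 6

1 → no match — must start with "ba"
2 → match
3 → no match — must start with "ba"
4 → no match — must end with "ba"
5 → match
6 → match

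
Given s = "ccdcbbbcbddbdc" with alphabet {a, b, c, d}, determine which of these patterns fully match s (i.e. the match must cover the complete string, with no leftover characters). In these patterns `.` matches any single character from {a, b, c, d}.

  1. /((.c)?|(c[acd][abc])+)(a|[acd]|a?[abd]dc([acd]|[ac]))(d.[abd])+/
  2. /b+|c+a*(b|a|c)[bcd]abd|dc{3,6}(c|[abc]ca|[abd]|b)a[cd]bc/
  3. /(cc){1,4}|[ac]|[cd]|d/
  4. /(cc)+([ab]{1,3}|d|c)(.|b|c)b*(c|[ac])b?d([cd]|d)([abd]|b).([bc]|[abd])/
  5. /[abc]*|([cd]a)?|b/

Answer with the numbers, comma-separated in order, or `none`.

4

1 → no match
2 → no match
3 → no match
4 → match
5 → no match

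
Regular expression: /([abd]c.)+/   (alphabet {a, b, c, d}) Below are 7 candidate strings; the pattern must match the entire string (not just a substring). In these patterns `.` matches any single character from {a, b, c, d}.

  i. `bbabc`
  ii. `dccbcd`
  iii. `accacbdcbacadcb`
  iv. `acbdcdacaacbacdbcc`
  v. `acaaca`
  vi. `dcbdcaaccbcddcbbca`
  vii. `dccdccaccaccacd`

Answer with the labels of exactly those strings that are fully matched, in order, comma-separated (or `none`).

i. `bbabc` → no match
ii. `dccbcd` → match
iii → match
iv → match
v. `acaaca` → match
vi → match
vii → match

ii, iii, iv, v, vi, vii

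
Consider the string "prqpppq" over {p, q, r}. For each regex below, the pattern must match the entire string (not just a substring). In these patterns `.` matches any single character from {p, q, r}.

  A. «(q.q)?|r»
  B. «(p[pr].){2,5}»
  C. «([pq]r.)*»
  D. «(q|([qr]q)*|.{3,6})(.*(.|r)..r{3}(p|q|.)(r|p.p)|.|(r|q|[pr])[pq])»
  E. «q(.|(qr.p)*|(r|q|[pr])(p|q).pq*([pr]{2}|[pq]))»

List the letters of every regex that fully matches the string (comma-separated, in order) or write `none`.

D

A → no match
B → no match
C → no match
D → match
E → no match — must start with "q"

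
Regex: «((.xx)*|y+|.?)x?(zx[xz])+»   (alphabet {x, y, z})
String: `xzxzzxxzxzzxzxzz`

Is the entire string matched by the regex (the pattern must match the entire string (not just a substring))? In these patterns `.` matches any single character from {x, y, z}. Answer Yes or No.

No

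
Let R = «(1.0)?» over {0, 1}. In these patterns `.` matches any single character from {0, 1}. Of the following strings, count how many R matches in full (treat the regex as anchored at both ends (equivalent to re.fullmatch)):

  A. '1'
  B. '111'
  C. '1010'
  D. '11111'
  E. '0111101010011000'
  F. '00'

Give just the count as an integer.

0

A → no match
B → no match
C → no match
D → no match
E → no match
F → no match
Total matched: 0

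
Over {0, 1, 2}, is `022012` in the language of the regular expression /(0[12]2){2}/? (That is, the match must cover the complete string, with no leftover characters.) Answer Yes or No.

Yes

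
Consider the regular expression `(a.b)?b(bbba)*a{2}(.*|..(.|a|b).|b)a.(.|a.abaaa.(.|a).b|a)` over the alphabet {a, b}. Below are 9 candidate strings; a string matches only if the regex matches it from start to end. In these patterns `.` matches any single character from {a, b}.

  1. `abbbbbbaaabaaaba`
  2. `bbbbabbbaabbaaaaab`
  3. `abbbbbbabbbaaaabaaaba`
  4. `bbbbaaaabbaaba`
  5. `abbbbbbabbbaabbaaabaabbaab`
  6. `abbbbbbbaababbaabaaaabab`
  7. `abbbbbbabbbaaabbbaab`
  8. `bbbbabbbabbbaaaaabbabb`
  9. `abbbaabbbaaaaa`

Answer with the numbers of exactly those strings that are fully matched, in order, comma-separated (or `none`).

1 → match
2 → no match
3 → match
4 → match
5 → no match
6 → no match
7 → match
8 → match
9 → match

1, 3, 4, 7, 8, 9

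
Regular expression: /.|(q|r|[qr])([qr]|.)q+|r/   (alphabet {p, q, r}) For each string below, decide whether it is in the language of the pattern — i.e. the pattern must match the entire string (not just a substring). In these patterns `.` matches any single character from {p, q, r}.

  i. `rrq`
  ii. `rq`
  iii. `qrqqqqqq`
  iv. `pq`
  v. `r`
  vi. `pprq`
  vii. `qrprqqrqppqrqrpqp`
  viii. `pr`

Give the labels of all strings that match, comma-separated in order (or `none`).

i, iii, v

i → match
ii → no match
iii → match
iv → no match
v → match
vi → no match
vii → no match
viii → no match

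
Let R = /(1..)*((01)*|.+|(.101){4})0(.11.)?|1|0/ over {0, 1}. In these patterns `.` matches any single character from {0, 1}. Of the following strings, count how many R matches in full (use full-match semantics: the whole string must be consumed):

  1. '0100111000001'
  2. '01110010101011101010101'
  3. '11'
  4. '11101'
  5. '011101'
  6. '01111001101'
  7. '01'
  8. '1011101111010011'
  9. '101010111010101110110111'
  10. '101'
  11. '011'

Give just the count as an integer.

0

1 → no match
2 → no match
3 → no match
4 → no match
5 → no match
6 → no match
7 → no match
8 → no match
9 → no match
10 → no match
11 → no match
Total matched: 0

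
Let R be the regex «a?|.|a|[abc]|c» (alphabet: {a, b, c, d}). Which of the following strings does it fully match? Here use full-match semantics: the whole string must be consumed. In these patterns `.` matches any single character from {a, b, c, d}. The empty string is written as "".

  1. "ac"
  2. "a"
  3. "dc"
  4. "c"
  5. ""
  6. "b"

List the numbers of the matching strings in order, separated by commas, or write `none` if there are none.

1 → no match
2 → match
3 → no match
4 → match
5 → match
6 → match

2, 4, 5, 6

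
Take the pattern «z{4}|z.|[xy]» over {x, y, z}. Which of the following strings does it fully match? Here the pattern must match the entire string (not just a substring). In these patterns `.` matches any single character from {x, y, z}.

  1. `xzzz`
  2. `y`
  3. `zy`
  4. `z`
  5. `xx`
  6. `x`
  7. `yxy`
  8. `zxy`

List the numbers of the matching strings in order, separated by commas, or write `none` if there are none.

2, 3, 6

1 → no match
2 → match
3 → match
4 → no match
5 → no match
6 → match
7 → no match
8 → no match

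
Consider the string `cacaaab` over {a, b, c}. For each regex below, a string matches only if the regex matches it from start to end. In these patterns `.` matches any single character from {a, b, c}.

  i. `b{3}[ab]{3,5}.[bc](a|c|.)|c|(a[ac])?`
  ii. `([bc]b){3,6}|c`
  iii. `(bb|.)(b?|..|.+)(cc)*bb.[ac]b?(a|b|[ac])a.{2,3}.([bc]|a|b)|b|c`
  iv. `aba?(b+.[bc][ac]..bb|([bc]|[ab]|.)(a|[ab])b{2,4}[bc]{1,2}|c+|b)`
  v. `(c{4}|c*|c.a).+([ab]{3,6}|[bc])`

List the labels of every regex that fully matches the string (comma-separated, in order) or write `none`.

i → no match
ii → no match
iii → no match
iv → no match — must start with `ab`
v → match

v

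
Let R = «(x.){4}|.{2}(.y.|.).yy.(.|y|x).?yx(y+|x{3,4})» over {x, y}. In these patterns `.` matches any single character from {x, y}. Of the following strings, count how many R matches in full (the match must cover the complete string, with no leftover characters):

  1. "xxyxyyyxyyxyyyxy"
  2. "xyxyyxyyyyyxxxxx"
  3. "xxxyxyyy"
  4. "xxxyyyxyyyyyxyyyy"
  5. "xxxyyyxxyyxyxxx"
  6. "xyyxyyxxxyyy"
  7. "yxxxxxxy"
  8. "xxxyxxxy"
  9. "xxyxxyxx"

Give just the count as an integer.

1 → no match
2 → match
3 → no match
4 → no match
5 → no match
6 → no match
7 → no match
8 → match
9 → no match
Total matched: 2

2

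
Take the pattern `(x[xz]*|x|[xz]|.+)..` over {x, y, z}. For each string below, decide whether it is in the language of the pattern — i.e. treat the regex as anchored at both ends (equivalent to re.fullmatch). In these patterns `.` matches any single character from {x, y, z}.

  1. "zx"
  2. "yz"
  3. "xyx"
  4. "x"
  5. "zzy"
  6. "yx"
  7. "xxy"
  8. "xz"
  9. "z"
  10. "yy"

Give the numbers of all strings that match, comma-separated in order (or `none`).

1. "zx" → no match
2. "yz" → no match
3. "xyx" → match
4. "x" → no match
5. "zzy" → match
6. "yx" → no match
7. "xxy" → match
8. "xz" → no match
9. "z" → no match
10. "yy" → no match

3, 5, 7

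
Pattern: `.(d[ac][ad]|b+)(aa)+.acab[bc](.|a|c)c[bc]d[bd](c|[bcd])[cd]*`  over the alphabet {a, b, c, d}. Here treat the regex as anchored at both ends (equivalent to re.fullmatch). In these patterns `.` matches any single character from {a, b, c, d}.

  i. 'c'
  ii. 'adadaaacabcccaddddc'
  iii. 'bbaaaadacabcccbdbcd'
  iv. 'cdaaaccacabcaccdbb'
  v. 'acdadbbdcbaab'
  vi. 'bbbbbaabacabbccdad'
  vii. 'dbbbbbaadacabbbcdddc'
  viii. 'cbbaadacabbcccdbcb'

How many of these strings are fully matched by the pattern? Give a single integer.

i → no match
ii → no match
iii → match
iv → no match
v → no match
vi → no match
vii → no match
viii → no match
Total matched: 1

1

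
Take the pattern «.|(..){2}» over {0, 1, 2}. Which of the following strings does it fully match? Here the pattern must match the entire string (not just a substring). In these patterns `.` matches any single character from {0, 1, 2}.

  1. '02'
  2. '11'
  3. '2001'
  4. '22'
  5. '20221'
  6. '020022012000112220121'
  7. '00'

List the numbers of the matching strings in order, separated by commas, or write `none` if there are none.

1 → no match
2 → no match
3 → match
4 → no match
5 → no match
6 → no match
7 → no match

3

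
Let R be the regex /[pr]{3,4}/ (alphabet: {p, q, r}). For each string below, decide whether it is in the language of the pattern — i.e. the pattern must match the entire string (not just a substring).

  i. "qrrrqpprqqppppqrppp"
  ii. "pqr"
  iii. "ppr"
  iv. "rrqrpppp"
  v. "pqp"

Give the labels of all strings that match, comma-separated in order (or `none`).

iii

i → no match
ii → no match
iii → match
iv → no match
v → no match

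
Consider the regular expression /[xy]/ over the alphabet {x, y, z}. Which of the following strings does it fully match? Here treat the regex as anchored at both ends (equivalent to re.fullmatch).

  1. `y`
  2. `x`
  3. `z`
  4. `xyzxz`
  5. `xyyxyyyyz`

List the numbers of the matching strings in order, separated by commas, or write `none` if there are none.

1 → match
2 → match
3 → no match
4 → no match
5 → no match

1, 2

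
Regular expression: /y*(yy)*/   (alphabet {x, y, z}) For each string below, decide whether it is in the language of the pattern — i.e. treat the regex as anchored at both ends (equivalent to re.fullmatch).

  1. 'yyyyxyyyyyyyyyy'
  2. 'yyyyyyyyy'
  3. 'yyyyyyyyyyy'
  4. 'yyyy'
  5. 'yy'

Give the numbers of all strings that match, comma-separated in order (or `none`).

1 → no match
2 → match
3 → match
4 → match
5 → match

2, 3, 4, 5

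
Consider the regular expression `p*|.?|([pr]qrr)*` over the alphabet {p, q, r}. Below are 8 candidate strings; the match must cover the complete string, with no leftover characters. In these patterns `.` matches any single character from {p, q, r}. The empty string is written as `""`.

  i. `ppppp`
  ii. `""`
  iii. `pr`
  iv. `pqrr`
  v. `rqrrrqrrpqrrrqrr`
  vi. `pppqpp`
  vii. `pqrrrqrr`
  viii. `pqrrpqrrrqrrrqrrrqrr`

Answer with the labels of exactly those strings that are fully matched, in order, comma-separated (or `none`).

i → match
ii → match
iii → no match
iv → match
v → match
vi → no match
vii → match
viii → match

i, ii, iv, v, vii, viii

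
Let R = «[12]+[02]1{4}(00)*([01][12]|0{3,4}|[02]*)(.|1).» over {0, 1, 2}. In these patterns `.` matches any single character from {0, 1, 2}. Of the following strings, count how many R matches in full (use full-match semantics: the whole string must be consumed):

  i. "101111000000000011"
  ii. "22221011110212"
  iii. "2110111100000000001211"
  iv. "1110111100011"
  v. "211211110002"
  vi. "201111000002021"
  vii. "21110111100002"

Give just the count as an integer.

7

i → match
ii → match
iii → match
iv → match
v → match
vi → match
vii → match
Total matched: 7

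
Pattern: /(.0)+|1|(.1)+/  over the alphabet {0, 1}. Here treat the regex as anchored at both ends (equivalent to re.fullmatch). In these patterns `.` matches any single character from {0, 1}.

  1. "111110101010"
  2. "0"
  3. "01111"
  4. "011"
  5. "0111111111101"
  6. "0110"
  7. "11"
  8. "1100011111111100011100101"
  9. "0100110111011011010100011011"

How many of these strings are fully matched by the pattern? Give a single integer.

1

1 → no match
2 → no match
3 → no match
4 → no match
5 → no match
6 → no match
7 → match
8 → no match
9 → no match
Total matched: 1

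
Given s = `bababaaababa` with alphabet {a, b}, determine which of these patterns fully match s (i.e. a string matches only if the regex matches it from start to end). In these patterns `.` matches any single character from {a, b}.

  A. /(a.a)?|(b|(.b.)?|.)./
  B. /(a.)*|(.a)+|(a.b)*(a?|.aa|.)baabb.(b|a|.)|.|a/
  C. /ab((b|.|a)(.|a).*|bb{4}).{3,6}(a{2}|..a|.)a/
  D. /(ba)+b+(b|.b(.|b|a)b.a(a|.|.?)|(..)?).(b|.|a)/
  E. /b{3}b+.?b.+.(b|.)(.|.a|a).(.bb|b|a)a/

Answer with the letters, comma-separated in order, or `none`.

A → no match
B → match
C → no match — must start with `ab`
D → no match
E → no match

B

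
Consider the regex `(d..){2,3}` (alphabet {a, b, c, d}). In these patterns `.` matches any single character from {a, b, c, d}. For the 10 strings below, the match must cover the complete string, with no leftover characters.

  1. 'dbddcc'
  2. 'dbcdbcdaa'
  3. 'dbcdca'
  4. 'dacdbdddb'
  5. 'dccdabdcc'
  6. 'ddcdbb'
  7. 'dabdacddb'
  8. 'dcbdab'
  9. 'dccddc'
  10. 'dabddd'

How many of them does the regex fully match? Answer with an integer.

10

1 → match
2 → match
3 → match
4 → match
5 → match
6 → match
7 → match
8 → match
9 → match
10 → match
Total matched: 10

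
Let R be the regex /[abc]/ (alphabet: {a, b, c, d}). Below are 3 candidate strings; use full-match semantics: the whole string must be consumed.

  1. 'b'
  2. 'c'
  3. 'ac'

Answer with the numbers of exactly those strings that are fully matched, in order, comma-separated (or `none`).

1, 2

1 → match
2 → match
3 → no match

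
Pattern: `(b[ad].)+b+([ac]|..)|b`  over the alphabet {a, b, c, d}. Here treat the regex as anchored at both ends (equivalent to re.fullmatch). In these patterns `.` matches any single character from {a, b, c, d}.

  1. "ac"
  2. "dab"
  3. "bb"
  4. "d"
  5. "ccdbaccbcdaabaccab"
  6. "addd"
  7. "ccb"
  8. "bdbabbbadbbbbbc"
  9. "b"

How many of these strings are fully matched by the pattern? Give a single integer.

1 → no match — must start with "b"
2 → no match — must start with "b"
3 → no match
4 → no match — must start with "b"
5 → no match — must start with "b"
6 → no match — must start with "b"
7 → no match — must start with "b"
8 → no match
9 → match
Total matched: 1

1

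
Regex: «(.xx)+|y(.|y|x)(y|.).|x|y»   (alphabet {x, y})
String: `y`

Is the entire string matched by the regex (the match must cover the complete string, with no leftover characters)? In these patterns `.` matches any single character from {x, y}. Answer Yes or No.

Yes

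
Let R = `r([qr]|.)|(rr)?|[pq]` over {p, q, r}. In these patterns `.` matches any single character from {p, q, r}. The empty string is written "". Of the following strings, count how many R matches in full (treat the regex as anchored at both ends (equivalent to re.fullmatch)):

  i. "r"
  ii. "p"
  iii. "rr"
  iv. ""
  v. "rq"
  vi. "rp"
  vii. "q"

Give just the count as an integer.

6

i → no match
ii → match
iii → match
iv → match
v → match
vi → match
vii → match
Total matched: 6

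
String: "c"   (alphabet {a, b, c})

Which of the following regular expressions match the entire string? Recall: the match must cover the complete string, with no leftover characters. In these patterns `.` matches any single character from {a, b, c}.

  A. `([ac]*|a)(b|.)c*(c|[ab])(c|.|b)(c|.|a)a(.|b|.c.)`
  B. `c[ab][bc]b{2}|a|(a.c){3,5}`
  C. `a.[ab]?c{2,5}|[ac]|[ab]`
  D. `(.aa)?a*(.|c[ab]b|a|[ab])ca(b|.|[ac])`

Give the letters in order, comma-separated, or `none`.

C

A → no match
B → no match
C → match
D → no match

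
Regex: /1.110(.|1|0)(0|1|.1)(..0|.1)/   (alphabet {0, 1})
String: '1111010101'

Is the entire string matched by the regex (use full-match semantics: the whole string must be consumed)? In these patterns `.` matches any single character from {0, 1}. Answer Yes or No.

Yes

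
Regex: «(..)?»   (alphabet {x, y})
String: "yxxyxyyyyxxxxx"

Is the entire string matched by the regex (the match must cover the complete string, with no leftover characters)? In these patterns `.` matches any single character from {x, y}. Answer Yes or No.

No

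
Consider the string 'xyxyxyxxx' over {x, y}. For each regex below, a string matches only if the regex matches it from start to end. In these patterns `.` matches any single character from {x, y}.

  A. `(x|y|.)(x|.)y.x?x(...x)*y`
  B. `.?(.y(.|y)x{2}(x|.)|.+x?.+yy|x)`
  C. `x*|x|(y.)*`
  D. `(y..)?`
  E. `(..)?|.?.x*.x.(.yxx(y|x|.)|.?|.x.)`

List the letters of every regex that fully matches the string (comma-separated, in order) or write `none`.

E

A → no match — must end with 'y'
B → no match
C → no match
D → no match
E → match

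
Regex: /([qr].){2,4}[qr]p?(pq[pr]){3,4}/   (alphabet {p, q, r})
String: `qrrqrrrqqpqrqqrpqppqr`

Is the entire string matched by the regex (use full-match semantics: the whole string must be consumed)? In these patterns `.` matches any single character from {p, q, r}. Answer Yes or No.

No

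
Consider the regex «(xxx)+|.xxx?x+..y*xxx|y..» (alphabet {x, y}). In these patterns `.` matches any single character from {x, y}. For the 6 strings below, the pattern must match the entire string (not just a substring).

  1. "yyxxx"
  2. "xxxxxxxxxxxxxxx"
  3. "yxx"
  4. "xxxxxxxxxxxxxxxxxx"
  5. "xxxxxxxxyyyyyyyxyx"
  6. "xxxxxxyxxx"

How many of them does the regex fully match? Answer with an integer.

1 → no match
2 → match
3 → match
4 → match
5 → no match
6 → match
Total matched: 4

4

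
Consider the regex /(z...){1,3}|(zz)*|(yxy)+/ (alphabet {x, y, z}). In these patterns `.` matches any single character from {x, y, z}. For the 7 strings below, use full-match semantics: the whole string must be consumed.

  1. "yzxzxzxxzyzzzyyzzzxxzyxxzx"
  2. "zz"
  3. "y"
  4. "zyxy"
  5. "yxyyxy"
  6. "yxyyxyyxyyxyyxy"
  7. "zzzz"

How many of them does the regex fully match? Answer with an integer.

5

1 → no match
2 → match
3 → no match
4 → match
5 → match
6 → match
7 → match
Total matched: 5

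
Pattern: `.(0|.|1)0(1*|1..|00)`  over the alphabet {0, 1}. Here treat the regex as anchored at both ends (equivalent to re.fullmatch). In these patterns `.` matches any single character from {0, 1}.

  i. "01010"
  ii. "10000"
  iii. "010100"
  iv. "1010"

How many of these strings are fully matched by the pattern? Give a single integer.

2

i → no match
ii → match
iii → match
iv → no match
Total matched: 2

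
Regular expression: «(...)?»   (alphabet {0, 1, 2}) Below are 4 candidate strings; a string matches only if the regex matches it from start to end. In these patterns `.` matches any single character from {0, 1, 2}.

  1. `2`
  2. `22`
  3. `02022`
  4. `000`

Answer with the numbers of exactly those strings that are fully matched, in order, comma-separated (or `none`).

4

1 → no match
2 → no match
3 → no match
4 → match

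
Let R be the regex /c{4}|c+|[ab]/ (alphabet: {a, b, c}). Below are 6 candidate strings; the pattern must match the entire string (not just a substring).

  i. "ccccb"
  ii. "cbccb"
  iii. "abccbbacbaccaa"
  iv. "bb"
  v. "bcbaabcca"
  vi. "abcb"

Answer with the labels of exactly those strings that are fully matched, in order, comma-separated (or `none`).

none

i → no match
ii → no match
iii → no match
iv → no match
v → no match
vi → no match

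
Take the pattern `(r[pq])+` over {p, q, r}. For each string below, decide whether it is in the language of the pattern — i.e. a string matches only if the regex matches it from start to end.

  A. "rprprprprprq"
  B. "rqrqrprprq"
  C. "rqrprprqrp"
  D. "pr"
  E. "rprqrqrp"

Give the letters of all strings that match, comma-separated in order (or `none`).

A. "rprprprprprq" → match
B. "rqrqrprprq" → match
C. "rqrprprqrp" → match
D. "pr" → no match — must start with "r"
E. "rprqrqrp" → match

A, B, C, E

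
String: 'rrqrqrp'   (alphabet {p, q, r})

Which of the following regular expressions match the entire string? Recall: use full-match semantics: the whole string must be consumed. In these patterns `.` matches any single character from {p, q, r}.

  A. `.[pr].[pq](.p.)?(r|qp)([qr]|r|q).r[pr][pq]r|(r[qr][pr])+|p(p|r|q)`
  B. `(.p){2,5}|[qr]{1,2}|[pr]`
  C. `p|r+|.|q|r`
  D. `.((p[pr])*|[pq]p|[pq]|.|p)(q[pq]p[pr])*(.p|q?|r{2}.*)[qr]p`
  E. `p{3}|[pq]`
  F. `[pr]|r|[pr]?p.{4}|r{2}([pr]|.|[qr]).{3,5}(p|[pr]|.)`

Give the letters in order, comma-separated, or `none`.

A → no match
B → no match
C → no match
D → no match
E → no match
F → match

F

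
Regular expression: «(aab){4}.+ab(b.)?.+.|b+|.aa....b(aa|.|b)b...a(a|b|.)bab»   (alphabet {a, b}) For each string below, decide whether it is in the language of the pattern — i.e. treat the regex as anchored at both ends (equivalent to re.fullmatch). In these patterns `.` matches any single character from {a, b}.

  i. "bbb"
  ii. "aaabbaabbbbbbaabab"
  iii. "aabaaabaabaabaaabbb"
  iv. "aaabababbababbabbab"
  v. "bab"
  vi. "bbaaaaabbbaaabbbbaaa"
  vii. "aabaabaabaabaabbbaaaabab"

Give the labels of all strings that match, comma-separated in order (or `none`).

i, ii, vii

i → match
ii → match
iii → no match
iv → no match
v → no match
vi → no match
vii → match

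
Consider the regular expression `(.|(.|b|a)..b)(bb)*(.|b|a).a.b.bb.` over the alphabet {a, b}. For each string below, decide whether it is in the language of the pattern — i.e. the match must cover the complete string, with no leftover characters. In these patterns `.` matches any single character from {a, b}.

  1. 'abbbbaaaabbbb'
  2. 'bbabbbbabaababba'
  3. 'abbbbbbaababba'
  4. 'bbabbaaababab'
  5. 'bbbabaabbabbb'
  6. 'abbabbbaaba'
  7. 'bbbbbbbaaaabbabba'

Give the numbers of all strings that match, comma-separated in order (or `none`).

1 → no match
2 → no match
3 → match
4 → no match
5 → no match
6 → no match
7 → no match

3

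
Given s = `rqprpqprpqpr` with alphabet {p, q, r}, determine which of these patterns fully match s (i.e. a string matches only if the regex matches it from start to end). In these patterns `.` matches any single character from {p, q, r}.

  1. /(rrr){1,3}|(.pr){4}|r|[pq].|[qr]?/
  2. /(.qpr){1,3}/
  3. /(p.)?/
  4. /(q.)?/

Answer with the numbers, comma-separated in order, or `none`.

1 → no match
2 → match
3 → no match
4 → no match

2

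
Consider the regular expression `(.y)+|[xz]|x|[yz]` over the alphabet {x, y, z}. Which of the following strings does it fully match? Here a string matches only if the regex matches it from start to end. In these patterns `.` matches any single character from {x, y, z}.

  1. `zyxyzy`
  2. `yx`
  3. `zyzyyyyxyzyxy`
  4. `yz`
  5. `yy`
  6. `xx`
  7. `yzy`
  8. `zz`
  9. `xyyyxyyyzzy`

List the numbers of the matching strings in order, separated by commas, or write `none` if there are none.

1, 5

1 → match
2 → no match
3 → no match
4 → no match
5 → match
6 → no match
7 → no match
8 → no match
9 → no match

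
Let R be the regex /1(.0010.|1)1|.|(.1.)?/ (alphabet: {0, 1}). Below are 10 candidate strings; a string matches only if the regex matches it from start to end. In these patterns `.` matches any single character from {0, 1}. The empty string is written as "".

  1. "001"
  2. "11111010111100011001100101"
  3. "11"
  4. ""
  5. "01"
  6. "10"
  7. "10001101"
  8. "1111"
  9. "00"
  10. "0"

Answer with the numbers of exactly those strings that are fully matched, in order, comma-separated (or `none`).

1. "001" → no match
2 → no match
3. "11" → no match
4. "" → match
5. "01" → no match
6. "10" → no match
7. "10001101" → no match
8. "1111" → no match
9. "00" → no match
10. "0" → match

4, 10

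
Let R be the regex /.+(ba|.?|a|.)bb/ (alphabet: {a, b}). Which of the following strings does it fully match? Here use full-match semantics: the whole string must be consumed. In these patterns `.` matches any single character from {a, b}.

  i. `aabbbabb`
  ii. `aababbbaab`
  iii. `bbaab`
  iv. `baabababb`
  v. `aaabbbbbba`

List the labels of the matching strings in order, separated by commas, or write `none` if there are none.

i → match
ii → no match — must end with `bb`
iii → no match — must end with `bb`
iv → match
v → no match — must end with `bb`

i, iv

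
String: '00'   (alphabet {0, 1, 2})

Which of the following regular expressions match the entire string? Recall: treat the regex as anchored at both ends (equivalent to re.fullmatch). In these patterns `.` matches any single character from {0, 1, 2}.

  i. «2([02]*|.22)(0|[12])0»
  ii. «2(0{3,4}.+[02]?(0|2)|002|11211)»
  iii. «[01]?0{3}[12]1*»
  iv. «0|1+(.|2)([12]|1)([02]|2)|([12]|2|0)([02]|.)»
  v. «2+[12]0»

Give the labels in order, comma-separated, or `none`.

i → no match — must start with '2'
ii → no match — must start with '2'
iii → no match
iv → match
v → no match — must start with '2'

iv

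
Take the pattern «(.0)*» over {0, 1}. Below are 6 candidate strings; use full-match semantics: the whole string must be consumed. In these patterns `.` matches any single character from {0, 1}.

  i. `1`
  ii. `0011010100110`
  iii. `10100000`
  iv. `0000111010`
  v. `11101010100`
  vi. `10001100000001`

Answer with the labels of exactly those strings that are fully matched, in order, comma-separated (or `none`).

iii

i → no match
ii → no match
iii → match
iv → no match
v → no match
vi → no match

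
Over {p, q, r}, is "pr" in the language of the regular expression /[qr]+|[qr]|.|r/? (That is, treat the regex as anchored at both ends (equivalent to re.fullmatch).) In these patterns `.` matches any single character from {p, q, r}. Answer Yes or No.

No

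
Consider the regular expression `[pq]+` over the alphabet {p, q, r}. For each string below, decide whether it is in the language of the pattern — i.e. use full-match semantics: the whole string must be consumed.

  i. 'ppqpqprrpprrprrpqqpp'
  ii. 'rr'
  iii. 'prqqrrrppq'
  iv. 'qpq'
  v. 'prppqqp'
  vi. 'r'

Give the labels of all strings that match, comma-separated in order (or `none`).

i → no match
ii → no match
iii → no match
iv → match
v → no match
vi → no match

iv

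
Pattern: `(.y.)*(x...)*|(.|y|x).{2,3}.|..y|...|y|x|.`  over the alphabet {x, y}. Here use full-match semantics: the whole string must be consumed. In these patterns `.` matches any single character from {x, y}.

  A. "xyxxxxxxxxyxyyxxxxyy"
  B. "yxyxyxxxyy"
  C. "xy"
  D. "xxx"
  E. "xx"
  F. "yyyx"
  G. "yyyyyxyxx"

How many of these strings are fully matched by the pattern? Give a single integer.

2

A → no match
B. "yxyxyxxxyy" → no match
C. "xy" → no match
D. "xxx" → match
E. "xx" → no match
F. "yyyx" → match
G. "yyyyyxyxx" → no match
Total matched: 2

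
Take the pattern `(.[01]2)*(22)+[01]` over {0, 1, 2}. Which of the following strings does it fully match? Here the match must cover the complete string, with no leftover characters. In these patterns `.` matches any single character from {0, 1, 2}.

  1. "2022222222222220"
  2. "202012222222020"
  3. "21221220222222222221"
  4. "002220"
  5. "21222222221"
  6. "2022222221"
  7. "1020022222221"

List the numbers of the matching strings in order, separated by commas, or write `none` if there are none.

1 → match
2 → no match
3 → match
4. "002220" → match
5. "21222222221" → no match
6. "2022222221" → match
7 → match

1, 3, 4, 6, 7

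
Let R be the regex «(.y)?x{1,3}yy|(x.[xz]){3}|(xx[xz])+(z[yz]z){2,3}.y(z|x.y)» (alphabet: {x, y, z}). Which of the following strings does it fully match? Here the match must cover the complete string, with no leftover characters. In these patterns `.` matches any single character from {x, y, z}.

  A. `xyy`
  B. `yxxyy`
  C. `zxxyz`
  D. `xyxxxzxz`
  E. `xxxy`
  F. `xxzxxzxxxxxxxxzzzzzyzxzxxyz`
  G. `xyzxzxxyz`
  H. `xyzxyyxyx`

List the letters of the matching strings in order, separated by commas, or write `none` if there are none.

A → match
B → no match
C → no match
D → no match
E → no match
F → no match
G → match
H → no match

A, G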